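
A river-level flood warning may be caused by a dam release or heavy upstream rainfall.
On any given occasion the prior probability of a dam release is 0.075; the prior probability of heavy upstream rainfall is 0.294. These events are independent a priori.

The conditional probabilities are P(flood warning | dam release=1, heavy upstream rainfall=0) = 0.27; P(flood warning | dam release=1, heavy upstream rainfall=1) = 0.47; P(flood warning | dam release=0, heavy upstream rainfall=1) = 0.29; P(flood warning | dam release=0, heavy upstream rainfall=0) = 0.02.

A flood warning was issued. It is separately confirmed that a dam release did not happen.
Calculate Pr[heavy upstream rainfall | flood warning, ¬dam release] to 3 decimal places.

P(flood warning | ¬dam release) = 0.02·0.706 + 0.29·0.294 = 0.014120 + 0.085260 = 0.099380
Of this, 0.085260 comes from 0.29·0.294 (the heavy upstream rainfall=true cases).
Hence the posterior is 0.085260/0.099380 ≈ 0.858.

Pr[heavy upstream rainfall | flood warning, ¬dam release] ≈ 0.858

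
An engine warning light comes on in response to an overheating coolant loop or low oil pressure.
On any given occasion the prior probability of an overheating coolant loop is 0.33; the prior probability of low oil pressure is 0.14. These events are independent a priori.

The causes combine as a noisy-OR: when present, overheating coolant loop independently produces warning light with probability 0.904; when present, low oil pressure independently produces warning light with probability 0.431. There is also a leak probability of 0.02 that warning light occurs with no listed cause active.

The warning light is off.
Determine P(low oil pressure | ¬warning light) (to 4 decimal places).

Under noisy-OR, P(warning light | causes) = 1 − (1−0.02)·∏(1−qᵢ) over the active causes.
P(¬warning light) = 0.98×0.67×0.86 + 0.55762×0.67×0.14 + 0.09408×0.33×0.86 + 0.053532×0.33×0.14 = 0.564676 + 0.052305 + 0.026700 + 0.002473 = 0.646154
Of this, 0.054778 comes from 0.052305 + 0.002473 (the low oil pressure=true cases).
So P(low oil pressure | ¬warning light) = 0.054778/0.646154 ≈ 0.0848.

P(low oil pressure | ¬warning light) ≈ 0.0848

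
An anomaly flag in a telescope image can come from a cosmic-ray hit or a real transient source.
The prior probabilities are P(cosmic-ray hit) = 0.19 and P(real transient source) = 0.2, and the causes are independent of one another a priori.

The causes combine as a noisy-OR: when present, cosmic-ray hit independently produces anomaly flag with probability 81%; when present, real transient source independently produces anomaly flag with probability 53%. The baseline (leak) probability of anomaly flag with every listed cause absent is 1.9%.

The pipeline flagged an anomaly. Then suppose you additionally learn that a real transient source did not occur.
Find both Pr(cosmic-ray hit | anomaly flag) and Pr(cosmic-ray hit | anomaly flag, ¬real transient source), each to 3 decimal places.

Pr(cosmic-ray hit | anomaly flag) ≈ 0.614; Pr(cosmic-ray hit | anomaly flag, ¬real transient source) ≈ 0.909

Under noisy-OR, P(anomaly flag | causes) = 1 − (1−0.019)·∏(1−qᵢ) over the active causes.
P(anomaly flag) = 0.019·0.81·0.8 + 0.53893·0.81·0.2 + 0.81361·0.19·0.8 + 0.912397·0.19·0.2 = 0.012312 + 0.087307 + 0.123669 + 0.034671 = 0.257959
Restricting to configurations with cosmic-ray hit present: 0.123669 + 0.034671 = 0.158340.
P(cosmic-ray hit | anomaly flag) = 0.158340 / 0.257959 ≈ 0.614

Now condition on the additional information:
P(anomaly flag | ¬real transient source) = 0.019*0.81 + 0.81361*0.19 = 0.015390 + 0.154586 = 0.169976
Of this, 0.154586 comes from 0.81361*0.19 (the cosmic-ray hit=true cases).
Hence the posterior is 0.154586/0.169976 ≈ 0.909.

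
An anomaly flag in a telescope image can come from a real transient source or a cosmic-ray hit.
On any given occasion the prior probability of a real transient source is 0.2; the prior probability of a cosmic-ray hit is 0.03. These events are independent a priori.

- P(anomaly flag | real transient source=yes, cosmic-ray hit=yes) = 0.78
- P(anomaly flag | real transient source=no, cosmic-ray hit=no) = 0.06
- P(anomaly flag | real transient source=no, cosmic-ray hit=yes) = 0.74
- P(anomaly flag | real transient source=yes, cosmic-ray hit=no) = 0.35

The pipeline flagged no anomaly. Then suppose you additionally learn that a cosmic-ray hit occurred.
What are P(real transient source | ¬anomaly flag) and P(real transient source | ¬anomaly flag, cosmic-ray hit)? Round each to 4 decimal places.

By total probability over the 4 (real transient source, cosmic-ray hit) configurations:
  P(¬anomaly flag) = 0.94·0.8·0.97 + 0.26·0.8·0.03 + 0.65·0.2·0.97 + 0.22·0.2·0.03
        = 0.729440 + 0.006240 + 0.126100 + 0.001320 = 0.863100
Configurations with real transient source contribute 0.127420, so
  P(real transient source | ¬anomaly flag) = 0.127420 / 0.863100 ≈ 0.1476

Now also conditioning on cosmic-ray hit=true:
Weight on real transient source=true, given the evidence: 0.22×0.2 = 0.044000
Denominator P(¬anomaly flag | cosmic-ray hit): 0.26×0.8 + 0.22×0.2 = 0.252000
Posterior = 0.044000 / 0.252000 ≈ 0.1746

P(real transient source | ¬anomaly flag) ≈ 0.1476; P(real transient source | ¬anomaly flag, cosmic-ray hit) ≈ 0.1746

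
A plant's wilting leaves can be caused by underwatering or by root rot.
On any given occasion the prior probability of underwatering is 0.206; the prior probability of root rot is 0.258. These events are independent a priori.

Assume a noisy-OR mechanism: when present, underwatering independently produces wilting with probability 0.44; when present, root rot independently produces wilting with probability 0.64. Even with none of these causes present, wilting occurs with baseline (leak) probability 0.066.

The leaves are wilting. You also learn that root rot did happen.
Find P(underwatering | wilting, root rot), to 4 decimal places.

P(underwatering | wilting, root rot) ≈ 0.2409

Under noisy-OR, P(wilting | causes) = 1 − (1−0.066)·∏(1−qᵢ) over the active causes.
Sum P(wilting|·) weighted by the priors over both values of underwatering:
  P(wilting | root rot) = 0.66376×0.794 + 0.811706×0.206
        = 0.527025 + 0.167211 = 0.694236
Configurations with underwatering contribute 0.167211, so
  P(underwatering | wilting, root rot) = 0.167211 / 0.694236 ≈ 0.2409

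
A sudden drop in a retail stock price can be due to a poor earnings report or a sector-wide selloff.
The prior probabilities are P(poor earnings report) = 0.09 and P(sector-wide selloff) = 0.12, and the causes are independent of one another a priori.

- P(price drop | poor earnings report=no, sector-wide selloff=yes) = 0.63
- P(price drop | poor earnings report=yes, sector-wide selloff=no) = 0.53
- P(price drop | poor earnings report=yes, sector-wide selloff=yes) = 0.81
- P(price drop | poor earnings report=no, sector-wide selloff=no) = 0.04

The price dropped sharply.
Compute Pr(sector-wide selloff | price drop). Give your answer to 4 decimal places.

Weight on sector-wide selloff=true, given the evidence: 0.068796 + 0.008748 = 0.077544
Normalizer over all consistent configurations: 0.04·0.91·0.88 + 0.63·0.91·0.12 + 0.53·0.09·0.88 + 0.81·0.09·0.12 = 0.151552
Posterior = 0.077544 / 0.151552 ≈ 0.5117

Pr(sector-wide selloff | price drop) ≈ 0.5117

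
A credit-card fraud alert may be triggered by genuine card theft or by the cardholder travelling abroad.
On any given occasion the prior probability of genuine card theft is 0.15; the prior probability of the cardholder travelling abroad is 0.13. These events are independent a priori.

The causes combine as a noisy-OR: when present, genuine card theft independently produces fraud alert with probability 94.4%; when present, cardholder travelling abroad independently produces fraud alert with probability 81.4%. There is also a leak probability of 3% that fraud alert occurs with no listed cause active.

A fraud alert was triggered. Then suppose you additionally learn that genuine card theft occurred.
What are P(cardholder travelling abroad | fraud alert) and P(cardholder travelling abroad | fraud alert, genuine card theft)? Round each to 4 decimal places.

Under noisy-OR, P(fraud alert | causes) = 1 − (1−0.03)·∏(1−qᵢ) over the active causes.
For the numerator, keep only cardholder travelling abroad=true terms: 0.090564 + 0.019303 = 0.109867
The normalizing constant is 0.03·0.85·0.87 + 0.81958·0.85·0.13 + 0.94568·0.15·0.87 + 0.989896·0.15·0.13 = 0.255463
Posterior = 0.109867 / 0.255463 ≈ 0.4301

Now condition on the additional information:
Sum P(fraud alert|·) weighted by the priors over both values of cardholder travelling abroad:
  P(fraud alert | genuine card theft) = 0.94568×0.87 + 0.989896×0.13
        = 0.822742 + 0.128686 = 0.951428
Keeping only the cardholder travelling abroad-present terms gives 0.128686, so
  P(cardholder travelling abroad | fraud alert, genuine card theft) = 0.128686 / 0.951428 ≈ 0.1353
Conditioning on genuine card theft lowers the posterior on cardholder travelling abroad: the classic explaining-away effect in a common-effect structure.

P(cardholder travelling abroad | fraud alert) ≈ 0.4301; P(cardholder travelling abroad | fraud alert, genuine card theft) ≈ 0.1353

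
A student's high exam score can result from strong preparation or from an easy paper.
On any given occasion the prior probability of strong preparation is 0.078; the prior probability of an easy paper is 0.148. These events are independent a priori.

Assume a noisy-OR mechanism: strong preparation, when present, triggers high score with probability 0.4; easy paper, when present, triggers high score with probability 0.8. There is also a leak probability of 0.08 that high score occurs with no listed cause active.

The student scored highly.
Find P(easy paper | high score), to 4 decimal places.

Under noisy-OR, P(high score | causes) = 1 − (1−0.08)·∏(1−qᵢ) over the active causes.
P(high score) = 0.08×0.922×0.852 + 0.816×0.922×0.148 + 0.448×0.078×0.852 + 0.8896×0.078×0.148 = 0.062844 + 0.111348 + 0.029772 + 0.010270 = 0.214234
Of this, 0.121618 comes from 0.111348 + 0.010270 (the easy paper=true cases).
So P(easy paper | high score) = 0.121618/0.214234 ≈ 0.5677.

P(easy paper | high score) ≈ 0.5677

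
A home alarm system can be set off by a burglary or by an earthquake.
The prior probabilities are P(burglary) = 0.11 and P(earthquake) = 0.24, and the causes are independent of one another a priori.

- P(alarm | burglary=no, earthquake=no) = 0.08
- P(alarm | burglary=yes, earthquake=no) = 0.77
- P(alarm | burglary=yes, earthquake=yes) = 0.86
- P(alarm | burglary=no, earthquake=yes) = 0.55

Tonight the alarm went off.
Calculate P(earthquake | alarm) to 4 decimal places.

By total probability over the 4 (burglary, earthquake) configurations:
  P(alarm) = 0.08×0.89×0.76 + 0.55×0.89×0.24 + 0.77×0.11×0.76 + 0.86×0.11×0.24
        = 0.054112 + 0.117480 + 0.064372 + 0.022704 = 0.258668
Keeping only the earthquake-present terms gives 0.140184, so
  P(earthquake | alarm) = 0.140184 / 0.258668 ≈ 0.5419

P(earthquake | alarm) ≈ 0.5419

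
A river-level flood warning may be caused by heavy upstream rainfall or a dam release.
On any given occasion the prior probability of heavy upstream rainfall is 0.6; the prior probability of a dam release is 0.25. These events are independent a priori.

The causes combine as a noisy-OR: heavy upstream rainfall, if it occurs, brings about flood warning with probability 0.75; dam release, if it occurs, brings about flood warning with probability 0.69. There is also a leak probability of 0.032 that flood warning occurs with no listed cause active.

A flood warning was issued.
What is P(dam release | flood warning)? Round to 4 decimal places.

P(dam release | flood warning) ≈ 0.3731

Under noisy-OR, P(flood warning | causes) = 1 − (1−0.032)·∏(1−qᵢ) over the active causes.
By total probability over the 4 (heavy upstream rainfall, dam release) configurations:
  P(flood warning) = 0.032×0.4×0.75 + 0.69992×0.4×0.25 + 0.758×0.6×0.75 + 0.92498×0.6×0.25
        = 0.009600 + 0.069992 + 0.341100 + 0.138747 = 0.559439
The terms with dam release present sum to 0.208739, so
  P(dam release | flood warning) = 0.208739 / 0.559439 ≈ 0.3731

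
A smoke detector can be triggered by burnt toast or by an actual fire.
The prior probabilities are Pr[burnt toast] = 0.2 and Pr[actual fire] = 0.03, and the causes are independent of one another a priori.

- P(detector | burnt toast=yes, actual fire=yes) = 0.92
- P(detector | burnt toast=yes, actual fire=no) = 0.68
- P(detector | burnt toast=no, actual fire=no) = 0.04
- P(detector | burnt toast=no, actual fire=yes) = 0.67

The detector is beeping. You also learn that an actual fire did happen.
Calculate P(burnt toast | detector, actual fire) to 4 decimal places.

P(burnt toast | detector, actual fire) ≈ 0.2556

For the numerator, keep only burnt toast=true terms: 0.92·0.2 = 0.184000
Denominator P(detector | actual fire): 0.67·0.8 + 0.92·0.2 = 0.720000
P(burnt toast | detector, actual fire) = 0.184000/0.720000 ≈ 0.2556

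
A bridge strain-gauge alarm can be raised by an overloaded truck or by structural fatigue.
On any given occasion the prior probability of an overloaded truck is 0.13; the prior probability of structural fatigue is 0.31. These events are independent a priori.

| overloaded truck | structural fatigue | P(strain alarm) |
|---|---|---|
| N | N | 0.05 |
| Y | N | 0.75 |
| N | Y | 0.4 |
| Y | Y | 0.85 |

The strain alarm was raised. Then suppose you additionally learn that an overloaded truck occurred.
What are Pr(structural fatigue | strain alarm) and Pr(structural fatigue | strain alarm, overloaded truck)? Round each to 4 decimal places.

Pr(structural fatigue | strain alarm) ≈ 0.5937; Pr(structural fatigue | strain alarm, overloaded truck) ≈ 0.3374

Enumerate the 4 (overloaded truck, structural fatigue) configurations and weight by the priors:
  P(strain alarm) = 0.05×0.87×0.69 + 0.4×0.87×0.31 + 0.75×0.13×0.69 + 0.85×0.13×0.31
        = 0.030015 + 0.107880 + 0.067275 + 0.034255 = 0.239425
Configurations with structural fatigue contribute 0.142135, so
  P(structural fatigue | strain alarm) = 0.142135 / 0.239425 ≈ 0.5937

With the extra evidence:
Sum P(strain alarm|·) weighted by the priors over both values of structural fatigue:
  P(strain alarm | overloaded truck) = 0.75×0.69 + 0.85×0.31
        = 0.517500 + 0.263500 = 0.781000
Keeping only the structural fatigue-present terms gives 0.263500, so
  P(structural fatigue | strain alarm, overloaded truck) = 0.263500 / 0.781000 ≈ 0.3374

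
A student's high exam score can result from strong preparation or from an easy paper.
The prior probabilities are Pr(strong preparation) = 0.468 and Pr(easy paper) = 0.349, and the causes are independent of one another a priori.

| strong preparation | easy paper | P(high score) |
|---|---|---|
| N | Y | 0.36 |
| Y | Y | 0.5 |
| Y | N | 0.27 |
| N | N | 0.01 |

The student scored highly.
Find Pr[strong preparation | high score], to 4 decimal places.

Enumerate the 4 (strong preparation, easy paper) configurations and weight by the priors:
  P(high score) = 0.01×0.532×0.651 + 0.36×0.532×0.349 + 0.27×0.468×0.651 + 0.5×0.468×0.349
        = 0.003463 + 0.066840 + 0.082260 + 0.081666 = 0.234229
Keeping only the strong preparation-present terms gives 0.163926, so
  P(strong preparation | high score) = 0.163926 / 0.234229 ≈ 0.6999

Pr[strong preparation | high score] ≈ 0.6999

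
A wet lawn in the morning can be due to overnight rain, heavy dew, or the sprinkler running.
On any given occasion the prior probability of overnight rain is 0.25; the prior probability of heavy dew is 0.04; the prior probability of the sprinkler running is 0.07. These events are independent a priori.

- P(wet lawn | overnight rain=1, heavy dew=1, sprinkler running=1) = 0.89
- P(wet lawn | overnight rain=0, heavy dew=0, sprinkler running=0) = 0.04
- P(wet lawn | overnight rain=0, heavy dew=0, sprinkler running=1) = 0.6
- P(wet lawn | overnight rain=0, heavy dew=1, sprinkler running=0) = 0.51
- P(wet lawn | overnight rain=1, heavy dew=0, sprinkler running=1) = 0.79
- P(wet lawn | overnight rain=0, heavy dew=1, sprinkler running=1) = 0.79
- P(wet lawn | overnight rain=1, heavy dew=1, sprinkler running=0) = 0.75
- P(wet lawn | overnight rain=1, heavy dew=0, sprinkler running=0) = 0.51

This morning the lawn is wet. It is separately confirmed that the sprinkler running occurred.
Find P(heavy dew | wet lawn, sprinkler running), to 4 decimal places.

Enumerate the 4 (overnight rain, heavy dew) configurations and weight by the priors:
  P(wet lawn | sprinkler running) = 0.6×0.75×0.96 + 0.79×0.75×0.04 + 0.79×0.25×0.96 + 0.89×0.25×0.04
        = 0.432000 + 0.023700 + 0.189600 + 0.008900 = 0.654200
Configurations with heavy dew contribute 0.032600, so
  P(heavy dew | wet lawn, sprinkler running) = 0.032600 / 0.654200 ≈ 0.0498

P(heavy dew | wet lawn, sprinkler running) ≈ 0.0498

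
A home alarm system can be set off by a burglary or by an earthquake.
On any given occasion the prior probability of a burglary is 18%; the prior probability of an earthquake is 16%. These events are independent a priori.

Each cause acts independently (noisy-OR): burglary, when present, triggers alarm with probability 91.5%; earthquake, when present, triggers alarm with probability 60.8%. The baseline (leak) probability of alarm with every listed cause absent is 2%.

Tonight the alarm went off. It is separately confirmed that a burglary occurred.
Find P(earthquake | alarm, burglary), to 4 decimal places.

P(earthquake | alarm, burglary) ≈ 0.1674

Under noisy-OR, P(alarm | causes) = 1 − (1−0.02)·∏(1−qᵢ) over the active causes.
P(alarm | burglary) = 0.9167·0.84 + 0.967346·0.16 = 0.770028 + 0.154775 = 0.924803
Of this, 0.154775 comes from 0.967346·0.16 (the earthquake=true cases).
P(earthquake | alarm, burglary) = 0.154775 / 0.924803 ≈ 0.1674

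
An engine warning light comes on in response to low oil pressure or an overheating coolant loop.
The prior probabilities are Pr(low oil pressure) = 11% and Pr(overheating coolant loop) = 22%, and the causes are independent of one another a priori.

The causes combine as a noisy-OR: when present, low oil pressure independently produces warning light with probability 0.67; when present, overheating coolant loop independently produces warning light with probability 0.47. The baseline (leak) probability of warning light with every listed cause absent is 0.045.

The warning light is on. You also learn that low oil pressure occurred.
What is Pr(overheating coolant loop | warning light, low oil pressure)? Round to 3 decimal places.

Under noisy-OR, P(warning light | causes) = 1 − (1−0.045)·∏(1−qᵢ) over the active causes.
P(warning light | low oil pressure) = 0.68485*0.78 + 0.832971*0.22 = 0.534183 + 0.183254 = 0.717437
The overheating coolant loop-present share is 0.832971*0.22 = 0.183254.
P(overheating coolant loop | warning light, low oil pressure) = 0.183254 / 0.717437 ≈ 0.255

Pr(overheating coolant loop | warning light, low oil pressure) ≈ 0.255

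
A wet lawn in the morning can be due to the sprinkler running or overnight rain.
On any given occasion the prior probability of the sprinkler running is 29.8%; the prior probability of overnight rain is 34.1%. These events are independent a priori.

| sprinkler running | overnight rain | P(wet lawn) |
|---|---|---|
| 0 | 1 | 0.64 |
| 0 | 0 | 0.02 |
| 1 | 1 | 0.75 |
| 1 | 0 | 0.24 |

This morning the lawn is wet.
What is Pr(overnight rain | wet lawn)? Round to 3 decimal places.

Pr(overnight rain | wet lawn) ≈ 0.803

By total probability over the 4 (sprinkler running, overnight rain) configurations:
  P(wet lawn) = 0.02*0.702*0.659 + 0.64*0.702*0.341 + 0.24*0.298*0.659 + 0.75*0.298*0.341
        = 0.009252 + 0.153204 + 0.047132 + 0.076214 = 0.285802
Configurations with overnight rain contribute 0.229418, so
  P(overnight rain | wet lawn) = 0.229418 / 0.285802 ≈ 0.803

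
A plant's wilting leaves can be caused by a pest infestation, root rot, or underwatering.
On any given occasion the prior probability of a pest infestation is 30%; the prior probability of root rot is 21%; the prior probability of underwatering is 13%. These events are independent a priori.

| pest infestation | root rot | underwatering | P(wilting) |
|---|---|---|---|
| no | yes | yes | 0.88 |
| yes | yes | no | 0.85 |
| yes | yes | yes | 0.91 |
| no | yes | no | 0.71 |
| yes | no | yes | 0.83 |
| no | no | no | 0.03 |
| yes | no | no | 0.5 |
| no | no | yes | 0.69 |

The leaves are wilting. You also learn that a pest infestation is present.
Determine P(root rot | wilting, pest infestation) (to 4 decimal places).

P(root rot | wilting, pest infestation) ≈ 0.2958

Weight on root rot=true, given the evidence: 0.155295 + 0.024843 = 0.180138
Normalizer over all consistent configurations: 0.5*0.79*0.87 + 0.83*0.79*0.13 + 0.85*0.21*0.87 + 0.91*0.21*0.13 = 0.609029
Posterior = 0.180138 / 0.609029 ≈ 0.2958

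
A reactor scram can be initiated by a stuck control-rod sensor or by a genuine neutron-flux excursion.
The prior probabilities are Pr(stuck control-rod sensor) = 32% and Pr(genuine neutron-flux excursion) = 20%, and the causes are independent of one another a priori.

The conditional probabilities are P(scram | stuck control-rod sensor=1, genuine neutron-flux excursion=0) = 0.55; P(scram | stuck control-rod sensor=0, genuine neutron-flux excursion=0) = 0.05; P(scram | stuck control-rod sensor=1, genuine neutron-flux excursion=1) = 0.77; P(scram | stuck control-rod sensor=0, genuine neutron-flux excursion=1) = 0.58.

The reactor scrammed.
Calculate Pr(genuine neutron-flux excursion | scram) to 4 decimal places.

By total probability over the 4 (stuck control-rod sensor, genuine neutron-flux excursion) configurations:
  P(scram) = 0.05·0.68·0.8 + 0.58·0.68·0.2 + 0.55·0.32·0.8 + 0.77·0.32·0.2
        = 0.027200 + 0.078880 + 0.140800 + 0.049280 = 0.296160
Configurations with genuine neutron-flux excursion contribute 0.128160, so
  P(genuine neutron-flux excursion | scram) = 0.128160 / 0.296160 ≈ 0.4327

Pr(genuine neutron-flux excursion | scram) ≈ 0.4327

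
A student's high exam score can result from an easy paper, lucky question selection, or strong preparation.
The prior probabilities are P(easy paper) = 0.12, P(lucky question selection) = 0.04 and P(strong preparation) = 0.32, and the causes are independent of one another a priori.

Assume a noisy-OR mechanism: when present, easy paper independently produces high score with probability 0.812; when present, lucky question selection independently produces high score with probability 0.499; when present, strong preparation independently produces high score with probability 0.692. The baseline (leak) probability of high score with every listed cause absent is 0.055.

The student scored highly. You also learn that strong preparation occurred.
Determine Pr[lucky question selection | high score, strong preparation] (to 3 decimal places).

Pr[lucky question selection | high score, strong preparation] ≈ 0.047

Under noisy-OR, P(high score | causes) = 1 − (1−0.055)·∏(1−qᵢ) over the active causes.
P(high score | strong preparation) = 0.70894*0.88*0.96 + 0.854179*0.88*0.04 + 0.945281*0.12*0.96 + 0.972586*0.12*0.04 = 0.598913 + 0.030067 + 0.108896 + 0.004668 = 0.742544
The lucky question selection-present share is 0.030067 + 0.004668 = 0.034735.
Hence the posterior is 0.034735/0.742544 ≈ 0.047.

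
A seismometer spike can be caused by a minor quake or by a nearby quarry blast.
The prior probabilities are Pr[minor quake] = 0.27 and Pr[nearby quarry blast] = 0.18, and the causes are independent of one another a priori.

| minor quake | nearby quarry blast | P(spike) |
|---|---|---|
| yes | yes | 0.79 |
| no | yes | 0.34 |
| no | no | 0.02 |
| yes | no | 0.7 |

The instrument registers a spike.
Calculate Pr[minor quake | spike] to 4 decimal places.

Pr[minor quake | spike] ≈ 0.7734

P(spike) = 0.02×0.73×0.82 + 0.34×0.73×0.18 + 0.7×0.27×0.82 + 0.79×0.27×0.18 = 0.011972 + 0.044676 + 0.154980 + 0.038394 = 0.250022
Of this, 0.193374 comes from 0.154980 + 0.038394 (the minor quake=true cases).
So P(minor quake | spike) = 0.193374/0.250022 ≈ 0.7734.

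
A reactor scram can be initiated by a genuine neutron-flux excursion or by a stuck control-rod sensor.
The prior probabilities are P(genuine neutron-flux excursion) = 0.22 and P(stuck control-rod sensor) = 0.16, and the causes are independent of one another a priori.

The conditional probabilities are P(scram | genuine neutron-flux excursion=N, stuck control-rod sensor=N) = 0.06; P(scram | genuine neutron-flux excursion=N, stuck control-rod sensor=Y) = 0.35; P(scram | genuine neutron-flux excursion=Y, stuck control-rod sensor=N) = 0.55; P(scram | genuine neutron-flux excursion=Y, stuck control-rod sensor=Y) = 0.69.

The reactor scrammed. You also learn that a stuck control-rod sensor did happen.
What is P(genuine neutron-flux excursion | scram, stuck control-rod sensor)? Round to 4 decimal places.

Numerator (weight on configurations with genuine neutron-flux excursion): 0.69*0.22 = 0.151800
Normalizer over all consistent configurations: 0.35*0.78 + 0.69*0.22 = 0.424800
Posterior = 0.151800 / 0.424800 ≈ 0.3573

P(genuine neutron-flux excursion | scram, stuck control-rod sensor) ≈ 0.3573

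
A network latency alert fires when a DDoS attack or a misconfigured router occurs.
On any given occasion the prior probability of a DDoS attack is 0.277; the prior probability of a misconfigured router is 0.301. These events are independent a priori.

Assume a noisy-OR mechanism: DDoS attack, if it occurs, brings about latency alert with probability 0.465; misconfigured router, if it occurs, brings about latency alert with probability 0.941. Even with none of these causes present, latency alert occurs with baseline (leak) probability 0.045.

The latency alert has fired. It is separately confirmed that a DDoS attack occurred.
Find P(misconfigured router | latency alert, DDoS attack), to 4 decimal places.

P(misconfigured router | latency alert, DDoS attack) ≈ 0.4606

Under noisy-OR, P(latency alert | causes) = 1 − (1−0.045)·∏(1−qᵢ) over the active causes.
P(latency alert | DDoS attack) = 0.489075·0.699 + 0.969855·0.301 = 0.341863 + 0.291926 = 0.633789
Of this, 0.291926 comes from 0.969855·0.301 (the misconfigured router=true cases).
P(misconfigured router | latency alert, DDoS attack) = 0.291926 / 0.633789 ≈ 0.4606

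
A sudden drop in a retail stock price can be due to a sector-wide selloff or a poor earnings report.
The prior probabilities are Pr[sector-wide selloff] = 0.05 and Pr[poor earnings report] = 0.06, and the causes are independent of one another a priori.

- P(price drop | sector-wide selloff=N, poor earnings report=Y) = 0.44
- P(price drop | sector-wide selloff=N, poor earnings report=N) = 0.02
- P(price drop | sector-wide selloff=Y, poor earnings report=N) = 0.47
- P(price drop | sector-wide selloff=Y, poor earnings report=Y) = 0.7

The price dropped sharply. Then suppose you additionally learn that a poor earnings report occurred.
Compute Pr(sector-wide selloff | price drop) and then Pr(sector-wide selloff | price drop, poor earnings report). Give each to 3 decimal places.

By total probability over the 4 (sector-wide selloff, poor earnings report) configurations:
  P(price drop) = 0.02·0.95·0.94 + 0.44·0.95·0.06 + 0.47·0.05·0.94 + 0.7·0.05·0.06
        = 0.017860 + 0.025080 + 0.022090 + 0.002100 = 0.067130
The terms with sector-wide selloff present sum to 0.024190, so
  P(sector-wide selloff | price drop) = 0.024190 / 0.067130 ≈ 0.360

With the extra evidence:
By total probability over both values of sector-wide selloff:
  P(price drop | poor earnings report) = 0.44*0.95 + 0.7*0.05
        = 0.418000 + 0.035000 = 0.453000
Keeping only the sector-wide selloff-present terms gives 0.035000, so
  P(sector-wide selloff | price drop, poor earnings report) = 0.035000 / 0.453000 ≈ 0.077
The drop from 0.360 to 0.077 is the explaining-away (discounting) effect.

Pr(sector-wide selloff | price drop) ≈ 0.360; Pr(sector-wide selloff | price drop, poor earnings report) ≈ 0.077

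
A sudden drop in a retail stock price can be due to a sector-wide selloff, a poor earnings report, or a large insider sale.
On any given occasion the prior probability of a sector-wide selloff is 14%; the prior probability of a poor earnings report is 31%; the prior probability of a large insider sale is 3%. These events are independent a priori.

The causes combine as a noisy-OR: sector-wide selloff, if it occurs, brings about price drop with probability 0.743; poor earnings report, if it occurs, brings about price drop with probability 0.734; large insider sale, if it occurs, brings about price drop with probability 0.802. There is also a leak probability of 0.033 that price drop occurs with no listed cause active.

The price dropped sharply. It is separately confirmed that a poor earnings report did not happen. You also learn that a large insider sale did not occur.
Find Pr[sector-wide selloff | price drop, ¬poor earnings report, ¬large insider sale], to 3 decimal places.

Under noisy-OR, P(price drop | causes) = 1 − (1−0.033)·∏(1−qᵢ) over the active causes.
Enumerate both values of sector-wide selloff and weight by the priors:
  P(price drop | ¬poor earnings report, ¬large insider sale) = 0.033×0.86 + 0.751481×0.14
        = 0.028380 + 0.105207 = 0.133587
The terms with sector-wide selloff present sum to 0.105207, so
  P(sector-wide selloff | price drop, ¬poor earnings report, ¬large insider sale) = 0.105207 / 0.133587 ≈ 0.788

Pr[sector-wide selloff | price drop, ¬poor earnings report, ¬large insider sale] ≈ 0.788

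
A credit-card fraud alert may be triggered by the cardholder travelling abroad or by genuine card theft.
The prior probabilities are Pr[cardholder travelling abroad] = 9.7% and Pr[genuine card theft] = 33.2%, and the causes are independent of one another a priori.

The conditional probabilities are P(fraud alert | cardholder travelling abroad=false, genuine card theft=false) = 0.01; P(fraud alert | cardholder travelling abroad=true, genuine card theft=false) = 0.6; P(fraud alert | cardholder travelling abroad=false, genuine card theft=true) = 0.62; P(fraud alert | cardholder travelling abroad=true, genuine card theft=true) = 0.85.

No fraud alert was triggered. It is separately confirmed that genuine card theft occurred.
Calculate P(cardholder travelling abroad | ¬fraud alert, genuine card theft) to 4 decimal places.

P(¬fraud alert | genuine card theft) = 0.38·0.903 + 0.15·0.097 = 0.343140 + 0.014550 = 0.357690
Of this, 0.014550 comes from 0.15·0.097 (the cardholder travelling abroad=true cases).
Hence the posterior is 0.014550/0.357690 ≈ 0.0407.

P(cardholder travelling abroad | ¬fraud alert, genuine card theft) ≈ 0.0407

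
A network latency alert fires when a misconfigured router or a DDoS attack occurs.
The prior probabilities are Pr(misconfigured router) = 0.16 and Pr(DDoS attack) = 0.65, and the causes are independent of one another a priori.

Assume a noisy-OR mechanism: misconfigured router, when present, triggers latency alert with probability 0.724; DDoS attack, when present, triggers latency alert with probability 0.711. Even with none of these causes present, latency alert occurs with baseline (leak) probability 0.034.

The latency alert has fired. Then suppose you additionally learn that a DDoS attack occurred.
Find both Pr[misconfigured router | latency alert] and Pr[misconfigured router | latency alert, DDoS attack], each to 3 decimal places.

Pr[misconfigured router | latency alert] ≈ 0.254; Pr[misconfigured router | latency alert, DDoS attack] ≈ 0.196

Under noisy-OR, P(latency alert | causes) = 1 − (1−0.034)·∏(1−qᵢ) over the active causes.
Sum P(latency alert|·) weighted by the priors over the 4 (misconfigured router, DDoS attack) configurations:
  P(latency alert) = 0.034*0.84*0.35 + 0.720826*0.84*0.65 + 0.733384*0.16*0.35 + 0.922948*0.16*0.65
        = 0.009996 + 0.393571 + 0.041070 + 0.095987 = 0.540624
Configurations with misconfigured router contribute 0.137057, so
  P(misconfigured router | latency alert) = 0.137057 / 0.540624 ≈ 0.254

With the extra evidence:
Numerator (weight on configurations with misconfigured router): 0.922948·0.16 = 0.147672
Denominator P(latency alert | DDoS attack): 0.720826·0.84 + 0.922948·0.16 = 0.753166
P(misconfigured router | latency alert, DDoS attack) = 0.147672/0.753166 ≈ 0.196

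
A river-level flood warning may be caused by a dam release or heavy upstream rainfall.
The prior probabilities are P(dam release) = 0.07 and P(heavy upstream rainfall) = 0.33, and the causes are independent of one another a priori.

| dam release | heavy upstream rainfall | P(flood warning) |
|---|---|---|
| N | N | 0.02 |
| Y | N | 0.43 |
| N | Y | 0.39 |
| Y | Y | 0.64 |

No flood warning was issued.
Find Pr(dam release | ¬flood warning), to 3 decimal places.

Pr(dam release | ¬flood warning) ≈ 0.042

For the numerator, keep only dam release=true terms: 0.026733 + 0.008316 = 0.035049
Denominator P(¬flood warning): 0.98×0.93×0.67 + 0.61×0.93×0.33 + 0.57×0.07×0.67 + 0.36×0.07×0.33 = 0.832896
Posterior = 0.035049 / 0.832896 ≈ 0.042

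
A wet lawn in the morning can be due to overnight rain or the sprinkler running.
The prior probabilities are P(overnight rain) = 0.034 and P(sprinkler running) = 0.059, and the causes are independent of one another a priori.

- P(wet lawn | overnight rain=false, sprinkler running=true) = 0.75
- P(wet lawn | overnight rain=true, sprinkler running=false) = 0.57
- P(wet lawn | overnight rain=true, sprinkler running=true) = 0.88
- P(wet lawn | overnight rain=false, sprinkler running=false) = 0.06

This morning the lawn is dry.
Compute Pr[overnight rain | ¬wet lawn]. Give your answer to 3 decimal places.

Pr[overnight rain | ¬wet lawn] ≈ 0.016

P(¬wet lawn) = 0.94×0.966×0.941 + 0.25×0.966×0.059 + 0.43×0.034×0.941 + 0.12×0.034×0.059 = 0.854466 + 0.014248 + 0.013757 + 0.000241 = 0.882712
The overnight rain-present share is 0.013757 + 0.000241 = 0.013998.
Hence the posterior is 0.013998/0.882712 ≈ 0.016.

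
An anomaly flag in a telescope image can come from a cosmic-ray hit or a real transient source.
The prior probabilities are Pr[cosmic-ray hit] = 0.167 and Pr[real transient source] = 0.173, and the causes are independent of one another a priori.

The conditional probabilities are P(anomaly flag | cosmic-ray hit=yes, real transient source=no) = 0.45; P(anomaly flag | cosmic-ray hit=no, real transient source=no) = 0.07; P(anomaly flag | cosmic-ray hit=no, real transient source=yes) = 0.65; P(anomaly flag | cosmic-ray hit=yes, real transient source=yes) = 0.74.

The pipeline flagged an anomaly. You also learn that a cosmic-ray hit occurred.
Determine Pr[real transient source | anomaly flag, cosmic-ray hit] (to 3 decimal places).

Pr[real transient source | anomaly flag, cosmic-ray hit] ≈ 0.256

P(anomaly flag | cosmic-ray hit) = 0.45·0.827 + 0.74·0.173 = 0.372150 + 0.128020 = 0.500170
Restricting to configurations with real transient source present: 0.74·0.173 = 0.128020.
Hence the posterior is 0.128020/0.500170 ≈ 0.256.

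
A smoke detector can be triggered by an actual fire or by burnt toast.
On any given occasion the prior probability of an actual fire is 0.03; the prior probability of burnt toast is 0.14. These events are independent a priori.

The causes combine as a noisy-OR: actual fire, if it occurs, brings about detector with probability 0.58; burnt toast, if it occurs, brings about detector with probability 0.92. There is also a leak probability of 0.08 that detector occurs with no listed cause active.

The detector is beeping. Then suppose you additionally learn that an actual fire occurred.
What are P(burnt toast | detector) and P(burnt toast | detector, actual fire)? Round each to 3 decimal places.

Under noisy-OR, P(detector | causes) = 1 − (1−0.08)·∏(1−qᵢ) over the active causes.
P(detector) = 0.08·0.97·0.86 + 0.9264·0.97·0.14 + 0.6136·0.03·0.86 + 0.969088·0.03·0.14 = 0.066736 + 0.125805 + 0.015831 + 0.004070 = 0.212442
Of this, 0.129875 comes from 0.125805 + 0.004070 (the burnt toast=true cases).
P(burnt toast | detector) = 0.129875 / 0.212442 ≈ 0.611

Now also conditioning on actual fire=true:
Sum P(detector|·) weighted by the priors over both values of burnt toast:
  P(detector | actual fire) = 0.6136·0.86 + 0.969088·0.14
        = 0.527696 + 0.135672 = 0.663368
Configurations with burnt toast contribute 0.135672, so
  P(burnt toast | detector, actual fire) = 0.135672 / 0.663368 ≈ 0.205

P(burnt toast | detector) ≈ 0.611; P(burnt toast | detector, actual fire) ≈ 0.205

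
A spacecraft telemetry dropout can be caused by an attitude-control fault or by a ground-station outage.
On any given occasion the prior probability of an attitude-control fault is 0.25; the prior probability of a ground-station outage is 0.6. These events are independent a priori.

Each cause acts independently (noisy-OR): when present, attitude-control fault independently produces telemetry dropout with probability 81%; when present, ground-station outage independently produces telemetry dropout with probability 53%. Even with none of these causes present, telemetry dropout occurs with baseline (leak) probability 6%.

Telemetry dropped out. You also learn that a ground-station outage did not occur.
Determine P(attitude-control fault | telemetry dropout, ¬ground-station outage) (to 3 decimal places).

P(attitude-control fault | telemetry dropout, ¬ground-station outage) ≈ 0.820

Under noisy-OR, P(telemetry dropout | causes) = 1 − (1−0.06)·∏(1−qᵢ) over the active causes.
Numerator (weight on configurations with attitude-control fault): 0.8214*0.25 = 0.205350
The normalizing constant is 0.06*0.75 + 0.8214*0.25 = 0.250350
P(attitude-control fault | telemetry dropout, ¬ground-station outage) = 0.205350/0.250350 ≈ 0.820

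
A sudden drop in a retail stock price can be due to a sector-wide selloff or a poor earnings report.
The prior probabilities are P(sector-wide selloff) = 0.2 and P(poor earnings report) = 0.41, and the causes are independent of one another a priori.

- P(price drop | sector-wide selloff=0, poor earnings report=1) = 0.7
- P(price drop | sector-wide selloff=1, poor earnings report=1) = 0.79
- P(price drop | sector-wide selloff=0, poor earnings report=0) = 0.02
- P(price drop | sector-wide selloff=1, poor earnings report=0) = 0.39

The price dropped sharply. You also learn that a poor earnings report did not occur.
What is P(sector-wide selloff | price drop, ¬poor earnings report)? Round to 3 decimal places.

P(sector-wide selloff | price drop, ¬poor earnings report) ≈ 0.830

P(price drop | ¬poor earnings report) = 0.02*0.8 + 0.39*0.2 = 0.016000 + 0.078000 = 0.094000
Restricting to configurations with sector-wide selloff present: 0.39*0.2 = 0.078000.
P(sector-wide selloff | price drop, ¬poor earnings report) = 0.078000 / 0.094000 ≈ 0.830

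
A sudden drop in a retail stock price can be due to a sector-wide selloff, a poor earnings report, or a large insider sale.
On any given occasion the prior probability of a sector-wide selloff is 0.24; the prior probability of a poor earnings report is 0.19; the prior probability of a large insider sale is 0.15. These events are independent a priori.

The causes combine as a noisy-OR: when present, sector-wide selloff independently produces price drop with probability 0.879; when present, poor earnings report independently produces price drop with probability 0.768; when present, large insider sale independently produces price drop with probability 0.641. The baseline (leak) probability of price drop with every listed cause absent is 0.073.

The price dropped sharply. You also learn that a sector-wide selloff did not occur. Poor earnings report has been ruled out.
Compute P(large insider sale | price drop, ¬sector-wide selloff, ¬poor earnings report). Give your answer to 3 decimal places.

P(large insider sale | price drop, ¬sector-wide selloff, ¬poor earnings report) ≈ 0.617

Under noisy-OR, P(price drop | causes) = 1 − (1−0.073)·∏(1−qᵢ) over the active causes.
Weight on large insider sale=true, given the evidence: 0.667207·0.15 = 0.100081
Normalizer over all consistent configurations: 0.073·0.85 + 0.667207·0.15 = 0.162131
P(large insider sale | price drop, ¬sector-wide selloff, ¬poor earnings report) = 0.100081/0.162131 ≈ 0.617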